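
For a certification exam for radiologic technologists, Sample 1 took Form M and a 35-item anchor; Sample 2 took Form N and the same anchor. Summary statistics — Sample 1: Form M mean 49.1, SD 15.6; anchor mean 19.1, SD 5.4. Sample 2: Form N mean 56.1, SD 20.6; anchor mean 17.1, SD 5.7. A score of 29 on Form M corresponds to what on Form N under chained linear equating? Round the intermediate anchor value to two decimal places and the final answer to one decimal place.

38.2

Form M → anchor (Sample 1): v = (5.4/15.6)(29 − 49.1) + 19.1 = 12.14
anchor → Form N (Sample 2): y = (20.6/5.7)(12.14 − 17.1) + 56.1 = 38.2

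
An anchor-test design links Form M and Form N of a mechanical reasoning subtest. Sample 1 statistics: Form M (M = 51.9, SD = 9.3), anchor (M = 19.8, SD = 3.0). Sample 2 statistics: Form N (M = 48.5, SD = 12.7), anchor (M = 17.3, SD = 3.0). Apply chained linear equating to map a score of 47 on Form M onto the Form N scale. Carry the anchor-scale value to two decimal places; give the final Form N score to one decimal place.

Form M → anchor (Sample 1): v = (3.0/9.3)(47 − 51.9) + 19.8 = 18.22
anchor → Form N (Sample 2): y = (12.7/3.0)(18.22 − 17.3) + 48.5 = 52.4

52.4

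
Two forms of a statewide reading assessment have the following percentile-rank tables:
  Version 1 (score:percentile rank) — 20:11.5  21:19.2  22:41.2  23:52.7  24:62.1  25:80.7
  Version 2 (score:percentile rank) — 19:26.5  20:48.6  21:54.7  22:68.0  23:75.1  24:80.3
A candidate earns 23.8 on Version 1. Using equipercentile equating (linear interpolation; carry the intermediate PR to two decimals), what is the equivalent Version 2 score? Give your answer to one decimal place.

21.4

PR of 23.8 on Version 1: 52.7 + (23.8 − 23)/(24 − 23) × (62.1 − 52.7) = 60.22
On Version 2, PR 60.22 falls between score 21 (PR 54.7) and 22 (PR 68.0).
Interpolate: 21 + (60.22 − 54.7)/(68.0 − 54.7) × (22 − 21) = 21.4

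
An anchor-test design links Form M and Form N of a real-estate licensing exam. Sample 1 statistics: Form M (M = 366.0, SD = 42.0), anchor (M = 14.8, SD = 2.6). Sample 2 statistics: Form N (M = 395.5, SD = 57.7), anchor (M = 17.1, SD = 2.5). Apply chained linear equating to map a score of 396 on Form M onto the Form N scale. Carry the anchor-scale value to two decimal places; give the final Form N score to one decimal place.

Form M → anchor (Sample 1): v = (2.6/42.0)(396 − 366.0) + 14.8 = 16.66
anchor → Form N (Sample 2): y = (57.7/2.5)(16.66 − 17.1) + 395.5 = 385.3

385.3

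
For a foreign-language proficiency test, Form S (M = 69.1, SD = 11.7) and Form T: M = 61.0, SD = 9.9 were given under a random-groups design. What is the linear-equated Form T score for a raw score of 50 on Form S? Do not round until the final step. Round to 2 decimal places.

44.84

Linear equating: y = (SD_Y/SD_X)(x − M_X) + M_Y
y = (9.9/11.7)(50 − 69.1) + 61.0
y = 0.846154 × -19.1 + 61.0 = -16.1615 + 61.0 = 44.84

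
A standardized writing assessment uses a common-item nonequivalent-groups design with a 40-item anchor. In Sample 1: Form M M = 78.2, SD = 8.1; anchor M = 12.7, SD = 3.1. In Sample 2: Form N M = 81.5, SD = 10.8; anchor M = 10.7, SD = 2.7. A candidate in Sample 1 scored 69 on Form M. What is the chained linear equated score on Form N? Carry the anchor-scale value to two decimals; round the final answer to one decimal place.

Form M → anchor (Sample 1): v = (3.1/8.1)(69 − 78.2) + 12.7 = 9.18
anchor → Form N (Sample 2): y = (10.8/2.7)(9.18 − 10.7) + 81.5 = 75.4

75.4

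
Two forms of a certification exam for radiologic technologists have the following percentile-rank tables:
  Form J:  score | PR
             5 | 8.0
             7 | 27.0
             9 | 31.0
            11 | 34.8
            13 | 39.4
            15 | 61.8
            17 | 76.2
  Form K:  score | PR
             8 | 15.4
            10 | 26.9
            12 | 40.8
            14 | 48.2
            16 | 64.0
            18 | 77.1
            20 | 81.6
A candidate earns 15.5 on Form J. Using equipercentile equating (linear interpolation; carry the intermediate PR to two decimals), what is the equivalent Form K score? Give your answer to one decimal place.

PR of 15.5 on Form J: 61.8 + (15.5 − 15)/(17 − 15) × (76.2 − 61.8) = 65.40
On Form K, PR 65.40 falls between score 16 (PR 64.0) and 18 (PR 77.1).
Interpolate: 16 + (65.40 − 64.0)/(77.1 − 64.0) × (18 − 16) = 16.2

16.2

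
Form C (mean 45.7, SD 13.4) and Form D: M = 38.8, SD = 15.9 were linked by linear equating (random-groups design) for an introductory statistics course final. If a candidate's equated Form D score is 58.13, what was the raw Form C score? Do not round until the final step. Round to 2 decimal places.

Invert y = (SD_Y/SD_X)(x − M_X) + M_Y:
x = (SD_X/SD_Y)(y − M_Y) + M_X = (13.4/15.9)(58.13 − 38.8) + 45.7
x = 0.842767 × 19.330 + 45.7 = 61.99

61.99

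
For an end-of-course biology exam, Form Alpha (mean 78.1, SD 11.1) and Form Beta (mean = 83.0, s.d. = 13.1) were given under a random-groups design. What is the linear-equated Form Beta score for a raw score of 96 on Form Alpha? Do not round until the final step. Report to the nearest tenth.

Linear equating: y = (SD_Y/SD_X)(x − M_X) + M_Y
y = (13.1/11.1)(96 − 78.1) + 83.0
y = 1.180180 × 17.9 + 83.0 = 21.1252 + 83.0 = 104.1

104.1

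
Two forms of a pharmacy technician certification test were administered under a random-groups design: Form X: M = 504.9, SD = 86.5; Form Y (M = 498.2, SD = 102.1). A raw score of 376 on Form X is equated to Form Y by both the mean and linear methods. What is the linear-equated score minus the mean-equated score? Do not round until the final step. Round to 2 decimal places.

Mean-equated: 376 + (498.2 − 504.9) = 369.30
Linear-equated: (102.1/86.5)(376 − 504.9) + 498.2 = 346.053
Difference = 346.053 − 369.30 = -23.25

-23.25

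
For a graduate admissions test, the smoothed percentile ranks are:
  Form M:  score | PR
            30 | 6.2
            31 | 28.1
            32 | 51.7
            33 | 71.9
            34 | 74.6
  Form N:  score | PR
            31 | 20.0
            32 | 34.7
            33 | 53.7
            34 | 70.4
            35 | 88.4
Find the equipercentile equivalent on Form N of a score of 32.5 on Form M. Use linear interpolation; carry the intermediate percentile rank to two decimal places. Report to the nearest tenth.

PR of 32.5 on Form M: 51.7 + (32.5 − 32)/(33 − 32) × (71.9 − 51.7) = 61.80
On Form N, PR 61.80 falls between score 33 (PR 53.7) and 34 (PR 70.4).
Interpolate: 33 + (61.80 − 53.7)/(70.4 − 53.7) × (34 − 33) = 33.5

33.5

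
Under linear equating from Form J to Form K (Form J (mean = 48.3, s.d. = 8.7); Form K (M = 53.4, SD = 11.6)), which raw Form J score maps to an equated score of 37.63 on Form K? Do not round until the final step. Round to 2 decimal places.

Invert y = (SD_Y/SD_X)(x − M_X) + M_Y:
x = (SD_X/SD_Y)(y − M_Y) + M_X = (8.7/11.6)(37.63 − 53.4) + 48.3
x = 0.750000 × -15.770 + 48.3 = 36.47

36.47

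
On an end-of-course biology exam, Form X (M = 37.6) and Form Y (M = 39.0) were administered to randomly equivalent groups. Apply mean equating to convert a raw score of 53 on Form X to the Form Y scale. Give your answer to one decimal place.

Mean equating: y = x + (M_Y − M_X) = 53 + (39.0 − 37.6) = 54.4

54.4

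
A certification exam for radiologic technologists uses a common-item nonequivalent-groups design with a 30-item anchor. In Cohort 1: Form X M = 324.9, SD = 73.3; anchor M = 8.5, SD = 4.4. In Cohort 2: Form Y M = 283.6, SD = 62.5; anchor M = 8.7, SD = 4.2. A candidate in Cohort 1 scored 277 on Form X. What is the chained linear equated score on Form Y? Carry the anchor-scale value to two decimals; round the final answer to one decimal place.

Form X → anchor (Cohort 1): v = (4.4/73.3)(277 − 324.9) + 8.5 = 5.62
anchor → Form Y (Cohort 2): y = (62.5/4.2)(5.62 − 8.7) + 283.6 = 237.8

237.8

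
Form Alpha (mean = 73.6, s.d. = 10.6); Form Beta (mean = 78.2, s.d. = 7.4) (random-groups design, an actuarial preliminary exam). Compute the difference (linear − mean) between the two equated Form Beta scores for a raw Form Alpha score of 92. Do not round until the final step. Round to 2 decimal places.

Mean-equated: 92 + (78.2 − 73.6) = 96.60
Linear-equated: (7.4/10.6)(92 − 73.6) + 78.2 = 91.045
Difference = 91.045 − 96.60 = -5.55

-5.55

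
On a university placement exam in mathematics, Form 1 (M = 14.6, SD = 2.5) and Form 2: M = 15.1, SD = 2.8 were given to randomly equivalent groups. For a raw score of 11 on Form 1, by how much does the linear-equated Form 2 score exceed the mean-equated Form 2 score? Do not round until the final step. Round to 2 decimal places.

Mean-equated: 11 + (15.1 − 14.6) = 11.50
Linear-equated: (2.8/2.5)(11 − 14.6) + 15.1 = 11.068
Difference = 11.068 − 11.50 = -0.43

-0.43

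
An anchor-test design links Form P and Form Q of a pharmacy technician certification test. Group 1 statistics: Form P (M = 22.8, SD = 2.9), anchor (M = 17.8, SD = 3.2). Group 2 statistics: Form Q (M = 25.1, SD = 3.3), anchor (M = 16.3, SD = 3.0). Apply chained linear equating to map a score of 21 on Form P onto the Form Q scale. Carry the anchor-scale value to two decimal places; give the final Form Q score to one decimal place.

Form P → anchor (Group 1): v = (3.2/2.9)(21 − 22.8) + 17.8 = 15.81
anchor → Form Q (Group 2): y = (3.3/3.0)(15.81 − 16.3) + 25.1 = 24.6

24.6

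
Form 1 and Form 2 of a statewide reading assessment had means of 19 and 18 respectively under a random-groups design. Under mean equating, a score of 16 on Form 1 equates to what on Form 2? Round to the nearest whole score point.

15

Mean equating: y = x + (M_Y − M_X) = 16 + (18 − 19) = 15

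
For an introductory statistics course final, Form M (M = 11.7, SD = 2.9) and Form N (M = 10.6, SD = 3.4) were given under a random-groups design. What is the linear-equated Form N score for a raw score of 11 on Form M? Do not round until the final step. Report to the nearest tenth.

9.8

Linear equating: y = (SD_Y/SD_X)(x − M_X) + M_Y
y = (3.4/2.9)(11 − 11.7) + 10.6
y = 1.172414 × -0.7 + 10.6 = -0.8207 + 10.6 = 9.8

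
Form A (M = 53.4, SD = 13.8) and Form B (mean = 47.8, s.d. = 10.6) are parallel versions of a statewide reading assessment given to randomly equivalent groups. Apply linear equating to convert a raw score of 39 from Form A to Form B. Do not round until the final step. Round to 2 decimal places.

36.74

Linear equating: y = (SD_Y/SD_X)(x − M_X) + M_Y
y = (10.6/13.8)(39 − 53.4) + 47.8
y = 0.768116 × -14.4 + 47.8 = -11.0609 + 47.8 = 36.74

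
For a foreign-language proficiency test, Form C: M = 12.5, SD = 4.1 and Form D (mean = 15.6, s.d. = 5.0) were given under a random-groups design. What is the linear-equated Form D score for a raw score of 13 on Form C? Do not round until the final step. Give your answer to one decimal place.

16.2

Linear equating: y = (SD_Y/SD_X)(x − M_X) + M_Y
y = (5.0/4.1)(13 − 12.5) + 15.6
y = 1.219512 × 0.5 + 15.6 = 0.6098 + 15.6 = 16.2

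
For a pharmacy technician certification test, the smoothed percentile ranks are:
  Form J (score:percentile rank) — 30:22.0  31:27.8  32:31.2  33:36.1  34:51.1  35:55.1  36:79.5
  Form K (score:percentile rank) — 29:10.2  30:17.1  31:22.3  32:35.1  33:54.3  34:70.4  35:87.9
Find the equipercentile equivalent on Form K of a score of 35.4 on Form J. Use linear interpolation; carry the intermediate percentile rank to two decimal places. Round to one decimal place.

33.7

PR of 35.4 on Form J: 55.1 + (35.4 − 35)/(36 − 35) × (79.5 − 55.1) = 64.86
On Form K, PR 64.86 falls between score 33 (PR 54.3) and 34 (PR 70.4).
Interpolate: 33 + (64.86 − 54.3)/(70.4 − 54.3) × (34 − 33) = 33.7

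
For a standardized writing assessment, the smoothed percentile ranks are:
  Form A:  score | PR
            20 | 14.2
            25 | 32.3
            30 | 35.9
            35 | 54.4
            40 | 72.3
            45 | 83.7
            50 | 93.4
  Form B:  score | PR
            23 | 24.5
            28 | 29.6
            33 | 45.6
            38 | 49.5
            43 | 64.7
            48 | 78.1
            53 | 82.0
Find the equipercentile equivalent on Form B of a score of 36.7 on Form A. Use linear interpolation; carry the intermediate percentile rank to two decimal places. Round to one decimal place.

41.6

PR of 36.7 on Form A: 54.4 + (36.7 − 35)/(40 − 35) × (72.3 − 54.4) = 60.49
On Form B, PR 60.49 falls between score 38 (PR 49.5) and 43 (PR 64.7).
Interpolate: 38 + (60.49 − 49.5)/(64.7 − 49.5) × (43 − 38) = 41.6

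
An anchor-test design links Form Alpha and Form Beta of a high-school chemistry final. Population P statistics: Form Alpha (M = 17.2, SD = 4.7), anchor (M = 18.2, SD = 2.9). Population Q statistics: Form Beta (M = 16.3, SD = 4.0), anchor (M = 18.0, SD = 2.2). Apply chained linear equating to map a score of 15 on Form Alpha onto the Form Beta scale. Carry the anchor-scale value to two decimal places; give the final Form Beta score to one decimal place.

Form Alpha → anchor (Population P): v = (2.9/4.7)(15 − 17.2) + 18.2 = 16.84
anchor → Form Beta (Population Q): y = (4.0/2.2)(16.84 − 18.0) + 16.3 = 14.2

14.2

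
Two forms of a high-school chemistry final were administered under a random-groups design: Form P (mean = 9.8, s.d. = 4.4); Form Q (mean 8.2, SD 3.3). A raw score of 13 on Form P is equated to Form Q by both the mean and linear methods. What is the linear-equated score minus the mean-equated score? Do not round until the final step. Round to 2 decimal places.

Mean-equated: 13 + (8.2 − 9.8) = 11.40
Linear-equated: (3.3/4.4)(13 − 9.8) + 8.2 = 10.600
Difference = 10.600 − 11.40 = -0.80

-0.80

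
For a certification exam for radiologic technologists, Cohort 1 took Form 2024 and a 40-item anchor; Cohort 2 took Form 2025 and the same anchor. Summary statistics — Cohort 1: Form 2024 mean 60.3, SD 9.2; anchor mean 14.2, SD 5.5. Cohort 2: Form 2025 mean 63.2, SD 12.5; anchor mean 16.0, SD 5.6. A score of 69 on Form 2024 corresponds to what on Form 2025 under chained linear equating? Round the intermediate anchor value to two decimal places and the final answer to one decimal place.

70.8

Form 2024 → anchor (Cohort 1): v = (5.5/9.2)(69 − 60.3) + 14.2 = 19.40
anchor → Form 2025 (Cohort 2): y = (12.5/5.6)(19.40 − 16.0) + 63.2 = 70.8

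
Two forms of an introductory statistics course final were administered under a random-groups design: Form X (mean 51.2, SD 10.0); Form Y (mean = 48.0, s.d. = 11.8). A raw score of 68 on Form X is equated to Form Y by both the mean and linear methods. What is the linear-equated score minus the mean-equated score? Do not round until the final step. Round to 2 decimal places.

Mean-equated: 68 + (48.0 − 51.2) = 64.80
Linear-equated: (11.8/10.0)(68 − 51.2) + 48.0 = 67.824
Difference = 67.824 − 64.80 = 3.02

3.02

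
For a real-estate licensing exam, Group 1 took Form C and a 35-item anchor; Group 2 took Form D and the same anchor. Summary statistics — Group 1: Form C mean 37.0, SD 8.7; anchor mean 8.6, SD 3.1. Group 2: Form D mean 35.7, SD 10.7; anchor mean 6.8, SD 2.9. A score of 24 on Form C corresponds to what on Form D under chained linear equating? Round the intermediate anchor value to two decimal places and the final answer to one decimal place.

Form C → anchor (Group 1): v = (3.1/8.7)(24 − 37.0) + 8.6 = 3.97
anchor → Form D (Group 2): y = (10.7/2.9)(3.97 − 6.8) + 35.7 = 25.3

25.3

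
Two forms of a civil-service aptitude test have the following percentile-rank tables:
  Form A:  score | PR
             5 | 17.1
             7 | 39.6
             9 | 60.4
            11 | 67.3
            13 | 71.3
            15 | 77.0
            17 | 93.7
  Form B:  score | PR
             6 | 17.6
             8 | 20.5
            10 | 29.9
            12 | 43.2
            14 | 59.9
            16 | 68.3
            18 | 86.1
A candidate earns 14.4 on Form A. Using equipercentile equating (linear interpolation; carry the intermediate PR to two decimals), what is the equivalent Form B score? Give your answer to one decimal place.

PR of 14.4 on Form A: 71.3 + (14.4 − 13)/(15 − 13) × (77.0 − 71.3) = 75.29
On Form B, PR 75.29 falls between score 16 (PR 68.3) and 18 (PR 86.1).
Interpolate: 16 + (75.29 − 68.3)/(86.1 − 68.3) × (18 − 16) = 16.8

16.8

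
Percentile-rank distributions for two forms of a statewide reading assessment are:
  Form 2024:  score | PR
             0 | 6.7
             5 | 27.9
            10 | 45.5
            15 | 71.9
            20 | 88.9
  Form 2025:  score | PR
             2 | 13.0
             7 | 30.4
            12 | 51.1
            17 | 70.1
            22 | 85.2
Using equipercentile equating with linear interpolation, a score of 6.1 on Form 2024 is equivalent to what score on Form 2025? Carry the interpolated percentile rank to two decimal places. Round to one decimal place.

7.3

PR of 6.1 on Form 2024: 27.9 + (6.1 − 5)/(10 − 5) × (45.5 − 27.9) = 31.77
On Form 2025, PR 31.77 falls between score 7 (PR 30.4) and 12 (PR 51.1).
Interpolate: 7 + (31.77 − 30.4)/(51.1 − 30.4) × (12 − 7) = 7.3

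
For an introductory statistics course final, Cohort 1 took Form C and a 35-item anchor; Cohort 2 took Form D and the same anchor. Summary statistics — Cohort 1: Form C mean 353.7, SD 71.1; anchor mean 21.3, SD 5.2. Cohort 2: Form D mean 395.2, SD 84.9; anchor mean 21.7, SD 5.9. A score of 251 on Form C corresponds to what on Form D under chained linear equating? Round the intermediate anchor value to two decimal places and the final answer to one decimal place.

281.4

Form C → anchor (Cohort 1): v = (5.2/71.1)(251 − 353.7) + 21.3 = 13.79
anchor → Form D (Cohort 2): y = (84.9/5.9)(13.79 − 21.7) + 395.2 = 281.4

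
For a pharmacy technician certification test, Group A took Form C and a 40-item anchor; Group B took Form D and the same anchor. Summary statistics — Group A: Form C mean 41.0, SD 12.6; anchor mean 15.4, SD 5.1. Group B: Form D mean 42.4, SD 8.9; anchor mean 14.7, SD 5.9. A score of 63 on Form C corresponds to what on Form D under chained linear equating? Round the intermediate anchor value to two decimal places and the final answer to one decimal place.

Form C → anchor (Group A): v = (5.1/12.6)(63 − 41.0) + 15.4 = 24.30
anchor → Form D (Group B): y = (8.9/5.9)(24.30 − 14.7) + 42.4 = 56.9

56.9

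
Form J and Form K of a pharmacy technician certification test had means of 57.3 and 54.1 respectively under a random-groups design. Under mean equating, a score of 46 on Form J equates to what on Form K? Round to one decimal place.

Mean equating: y = x + (M_Y − M_X) = 46 + (54.1 − 57.3) = 42.8

42.8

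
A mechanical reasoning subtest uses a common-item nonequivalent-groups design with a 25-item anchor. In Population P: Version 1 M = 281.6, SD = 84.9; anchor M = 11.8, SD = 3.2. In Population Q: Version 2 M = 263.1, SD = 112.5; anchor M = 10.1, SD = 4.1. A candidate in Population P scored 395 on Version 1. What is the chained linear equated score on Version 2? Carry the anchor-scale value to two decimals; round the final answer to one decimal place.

426.9

Version 1 → anchor (Population P): v = (3.2/84.9)(395 − 281.6) + 11.8 = 16.07
anchor → Version 2 (Population Q): y = (112.5/4.1)(16.07 − 10.1) + 263.1 = 426.9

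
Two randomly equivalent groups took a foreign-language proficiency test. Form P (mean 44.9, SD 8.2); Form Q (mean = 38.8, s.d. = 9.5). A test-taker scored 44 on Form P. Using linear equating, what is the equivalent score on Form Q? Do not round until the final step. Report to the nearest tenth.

Linear equating: y = (SD_Y/SD_X)(x − M_X) + M_Y
y = (9.5/8.2)(44 − 44.9) + 38.8
y = 1.158537 × -0.9 + 38.8 = -1.0427 + 38.8 = 37.8

37.8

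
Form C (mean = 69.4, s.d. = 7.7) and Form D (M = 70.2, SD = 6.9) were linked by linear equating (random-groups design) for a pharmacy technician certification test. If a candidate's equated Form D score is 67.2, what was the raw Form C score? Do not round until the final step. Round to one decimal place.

66.1

Invert y = (SD_Y/SD_X)(x − M_X) + M_Y:
x = (SD_X/SD_Y)(y − M_Y) + M_X = (7.7/6.9)(67.2 − 70.2) + 69.4
x = 1.115942 × -3.000 + 69.4 = 66.1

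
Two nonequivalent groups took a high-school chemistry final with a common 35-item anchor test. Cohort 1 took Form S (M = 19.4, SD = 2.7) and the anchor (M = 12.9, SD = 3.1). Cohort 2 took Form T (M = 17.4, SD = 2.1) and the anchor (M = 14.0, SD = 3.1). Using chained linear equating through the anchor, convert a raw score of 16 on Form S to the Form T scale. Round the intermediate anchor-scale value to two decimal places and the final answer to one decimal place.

14.0

Form S → anchor (Cohort 1): v = (3.1/2.7)(16 − 19.4) + 12.9 = 9.00
anchor → Form T (Cohort 2): y = (2.1/3.1)(9.00 − 14.0) + 17.4 = 14.0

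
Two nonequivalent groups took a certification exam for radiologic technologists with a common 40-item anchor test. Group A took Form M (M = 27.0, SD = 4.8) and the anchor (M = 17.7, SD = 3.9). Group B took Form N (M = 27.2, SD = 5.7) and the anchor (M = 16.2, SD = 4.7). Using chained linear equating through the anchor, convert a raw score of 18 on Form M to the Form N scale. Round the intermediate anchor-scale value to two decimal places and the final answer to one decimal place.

20.2

Form M → anchor (Group A): v = (3.9/4.8)(18 − 27.0) + 17.7 = 10.39
anchor → Form N (Group B): y = (5.7/4.7)(10.39 − 16.2) + 27.2 = 20.2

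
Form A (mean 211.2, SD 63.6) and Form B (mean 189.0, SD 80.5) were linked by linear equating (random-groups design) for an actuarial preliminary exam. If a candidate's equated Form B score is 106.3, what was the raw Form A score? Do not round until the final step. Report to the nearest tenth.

145.9

Invert y = (SD_Y/SD_X)(x − M_X) + M_Y:
x = (SD_X/SD_Y)(y − M_Y) + M_X = (63.6/80.5)(106.3 − 189.0) + 211.2
x = 0.790062 × -82.700 + 211.2 = 145.9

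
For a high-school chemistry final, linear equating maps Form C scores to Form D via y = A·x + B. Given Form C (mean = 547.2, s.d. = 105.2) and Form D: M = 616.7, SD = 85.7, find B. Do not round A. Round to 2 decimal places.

170.93

A = SD_Y / SD_X = 85.7 / 105.2 = 0.814639
B = M_Y − A·M_X = 616.7 − 0.814639 × 547.2 = 170.93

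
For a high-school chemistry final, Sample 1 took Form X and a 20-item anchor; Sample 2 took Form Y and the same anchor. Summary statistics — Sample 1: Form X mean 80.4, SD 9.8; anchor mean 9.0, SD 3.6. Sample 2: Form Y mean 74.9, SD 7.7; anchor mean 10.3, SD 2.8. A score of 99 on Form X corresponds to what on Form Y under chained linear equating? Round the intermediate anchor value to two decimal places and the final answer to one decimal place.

90.1

Form X → anchor (Sample 1): v = (3.6/9.8)(99 − 80.4) + 9.0 = 15.83
anchor → Form Y (Sample 2): y = (7.7/2.8)(15.83 − 10.3) + 74.9 = 90.1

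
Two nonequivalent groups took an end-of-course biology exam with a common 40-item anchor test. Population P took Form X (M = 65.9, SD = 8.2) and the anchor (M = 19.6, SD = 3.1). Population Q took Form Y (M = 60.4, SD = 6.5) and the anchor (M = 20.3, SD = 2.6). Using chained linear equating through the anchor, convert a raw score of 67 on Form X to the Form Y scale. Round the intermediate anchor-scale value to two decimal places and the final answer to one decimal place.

59.7

Form X → anchor (Population P): v = (3.1/8.2)(67 − 65.9) + 19.6 = 20.02
anchor → Form Y (Population Q): y = (6.5/2.6)(20.02 − 20.3) + 60.4 = 59.7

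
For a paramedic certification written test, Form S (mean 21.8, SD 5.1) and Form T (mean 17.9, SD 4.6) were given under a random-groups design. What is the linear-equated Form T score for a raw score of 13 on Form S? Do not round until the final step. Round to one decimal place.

10.0

Linear equating: y = (SD_Y/SD_X)(x − M_X) + M_Y
y = (4.6/5.1)(13 − 21.8) + 17.9
y = 0.901961 × -8.8 + 17.9 = -7.9373 + 17.9 = 10.0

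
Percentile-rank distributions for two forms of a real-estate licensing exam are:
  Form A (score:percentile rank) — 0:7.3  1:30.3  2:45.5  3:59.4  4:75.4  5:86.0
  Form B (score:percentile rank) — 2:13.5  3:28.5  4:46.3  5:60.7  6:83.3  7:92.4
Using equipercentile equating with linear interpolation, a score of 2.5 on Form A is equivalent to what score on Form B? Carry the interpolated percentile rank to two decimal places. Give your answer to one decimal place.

PR of 2.5 on Form A: 45.5 + (2.5 − 2)/(3 − 2) × (59.4 − 45.5) = 52.45
On Form B, PR 52.45 falls between score 4 (PR 46.3) and 5 (PR 60.7).
Interpolate: 4 + (52.45 − 46.3)/(60.7 − 46.3) × (5 − 4) = 4.4

4.4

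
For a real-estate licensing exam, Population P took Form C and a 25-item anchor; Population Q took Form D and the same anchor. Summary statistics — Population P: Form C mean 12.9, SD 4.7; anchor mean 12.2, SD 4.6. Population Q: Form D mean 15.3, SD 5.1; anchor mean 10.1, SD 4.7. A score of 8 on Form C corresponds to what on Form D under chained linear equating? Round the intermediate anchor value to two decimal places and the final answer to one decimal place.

Form C → anchor (Population P): v = (4.6/4.7)(8 − 12.9) + 12.2 = 7.40
anchor → Form D (Population Q): y = (5.1/4.7)(7.40 − 10.1) + 15.3 = 12.4

12.4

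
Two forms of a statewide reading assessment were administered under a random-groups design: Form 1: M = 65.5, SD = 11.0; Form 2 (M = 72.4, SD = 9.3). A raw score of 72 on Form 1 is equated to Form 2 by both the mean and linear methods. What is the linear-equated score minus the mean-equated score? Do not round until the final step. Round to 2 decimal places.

Mean-equated: 72 + (72.4 − 65.5) = 78.90
Linear-equated: (9.3/11.0)(72 − 65.5) + 72.4 = 77.895
Difference = 77.895 − 78.90 = -1.00

-1.00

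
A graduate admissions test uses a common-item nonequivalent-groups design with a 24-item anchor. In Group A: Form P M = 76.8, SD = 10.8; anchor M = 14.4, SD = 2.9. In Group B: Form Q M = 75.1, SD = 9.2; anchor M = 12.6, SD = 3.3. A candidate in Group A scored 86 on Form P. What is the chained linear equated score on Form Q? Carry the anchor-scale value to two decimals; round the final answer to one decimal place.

Form P → anchor (Group A): v = (2.9/10.8)(86 − 76.8) + 14.4 = 16.87
anchor → Form Q (Group B): y = (9.2/3.3)(16.87 − 12.6) + 75.1 = 87.0

87.0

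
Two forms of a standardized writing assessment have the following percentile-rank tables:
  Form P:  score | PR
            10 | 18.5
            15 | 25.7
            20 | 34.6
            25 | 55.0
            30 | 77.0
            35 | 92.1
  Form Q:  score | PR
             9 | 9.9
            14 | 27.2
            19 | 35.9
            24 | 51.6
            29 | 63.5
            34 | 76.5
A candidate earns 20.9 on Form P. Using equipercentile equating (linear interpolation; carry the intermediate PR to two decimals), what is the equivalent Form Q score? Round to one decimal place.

19.8

PR of 20.9 on Form P: 34.6 + (20.9 − 20)/(25 − 20) × (55.0 − 34.6) = 38.27
On Form Q, PR 38.27 falls between score 19 (PR 35.9) and 24 (PR 51.6).
Interpolate: 19 + (38.27 − 35.9)/(51.6 − 35.9) × (24 − 19) = 19.8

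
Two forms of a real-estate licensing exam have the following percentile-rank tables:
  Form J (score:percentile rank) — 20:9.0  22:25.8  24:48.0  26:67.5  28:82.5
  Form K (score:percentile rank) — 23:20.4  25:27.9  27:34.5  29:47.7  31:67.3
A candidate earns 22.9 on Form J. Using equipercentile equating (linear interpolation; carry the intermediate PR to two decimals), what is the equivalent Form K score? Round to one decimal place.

27.2

PR of 22.9 on Form J: 25.8 + (22.9 − 22)/(24 − 22) × (48.0 − 25.8) = 35.79
On Form K, PR 35.79 falls between score 27 (PR 34.5) and 29 (PR 47.7).
Interpolate: 27 + (35.79 − 34.5)/(47.7 − 34.5) × (29 − 27) = 27.2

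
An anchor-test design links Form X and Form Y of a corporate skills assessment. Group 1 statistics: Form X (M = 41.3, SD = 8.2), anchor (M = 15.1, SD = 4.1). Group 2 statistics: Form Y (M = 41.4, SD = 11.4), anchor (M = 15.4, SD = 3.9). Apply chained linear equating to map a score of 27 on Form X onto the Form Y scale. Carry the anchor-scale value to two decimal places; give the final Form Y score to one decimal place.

19.6

Form X → anchor (Group 1): v = (4.1/8.2)(27 − 41.3) + 15.1 = 7.95
anchor → Form Y (Group 2): y = (11.4/3.9)(7.95 − 15.4) + 41.4 = 19.6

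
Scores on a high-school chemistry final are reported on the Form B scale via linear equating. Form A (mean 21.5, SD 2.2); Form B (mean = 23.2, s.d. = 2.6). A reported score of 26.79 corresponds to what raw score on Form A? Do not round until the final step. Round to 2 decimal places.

Invert y = (SD_Y/SD_X)(x − M_X) + M_Y:
x = (SD_X/SD_Y)(y − M_Y) + M_X = (2.2/2.6)(26.79 − 23.2) + 21.5
x = 0.846154 × 3.590 + 21.5 = 24.54

24.54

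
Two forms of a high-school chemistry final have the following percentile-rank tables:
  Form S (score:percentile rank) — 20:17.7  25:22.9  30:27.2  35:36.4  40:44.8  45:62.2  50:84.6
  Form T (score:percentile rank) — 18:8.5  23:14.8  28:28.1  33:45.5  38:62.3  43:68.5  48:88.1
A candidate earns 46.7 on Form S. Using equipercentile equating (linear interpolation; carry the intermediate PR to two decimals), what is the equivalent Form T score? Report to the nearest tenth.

43.3

PR of 46.7 on Form S: 62.2 + (46.7 − 45)/(50 − 45) × (84.6 − 62.2) = 69.82
On Form T, PR 69.82 falls between score 43 (PR 68.5) and 48 (PR 88.1).
Interpolate: 43 + (69.82 − 68.5)/(88.1 − 68.5) × (48 − 43) = 43.3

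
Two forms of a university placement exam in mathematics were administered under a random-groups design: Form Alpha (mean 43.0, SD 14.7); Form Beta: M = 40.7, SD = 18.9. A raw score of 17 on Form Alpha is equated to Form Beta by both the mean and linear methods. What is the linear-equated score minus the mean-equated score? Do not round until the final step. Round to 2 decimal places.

-7.43

Mean-equated: 17 + (40.7 − 43.0) = 14.70
Linear-equated: (18.9/14.7)(17 − 43.0) + 40.7 = 7.271
Difference = 7.271 − 14.70 = -7.43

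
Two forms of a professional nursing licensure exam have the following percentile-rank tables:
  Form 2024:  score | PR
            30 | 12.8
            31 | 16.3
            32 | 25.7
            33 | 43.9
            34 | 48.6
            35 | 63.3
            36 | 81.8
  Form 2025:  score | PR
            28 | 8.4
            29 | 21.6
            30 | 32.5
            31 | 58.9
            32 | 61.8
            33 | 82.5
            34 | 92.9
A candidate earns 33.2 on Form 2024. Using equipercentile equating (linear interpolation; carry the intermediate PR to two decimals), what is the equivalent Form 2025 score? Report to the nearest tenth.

30.5

PR of 33.2 on Form 2024: 43.9 + (33.2 − 33)/(34 − 33) × (48.6 − 43.9) = 44.84
On Form 2025, PR 44.84 falls between score 30 (PR 32.5) and 31 (PR 58.9).
Interpolate: 30 + (44.84 − 32.5)/(58.9 − 32.5) × (31 − 30) = 30.5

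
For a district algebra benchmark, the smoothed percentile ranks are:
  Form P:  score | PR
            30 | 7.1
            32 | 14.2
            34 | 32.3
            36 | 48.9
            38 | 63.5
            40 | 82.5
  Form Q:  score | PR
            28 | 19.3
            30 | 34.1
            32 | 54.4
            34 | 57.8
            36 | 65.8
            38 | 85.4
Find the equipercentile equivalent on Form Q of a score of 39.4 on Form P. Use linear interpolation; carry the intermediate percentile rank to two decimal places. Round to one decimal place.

PR of 39.4 on Form P: 63.5 + (39.4 − 38)/(40 − 38) × (82.5 − 63.5) = 76.80
On Form Q, PR 76.80 falls between score 36 (PR 65.8) and 38 (PR 85.4).
Interpolate: 36 + (76.80 − 65.8)/(85.4 − 65.8) × (38 − 36) = 37.1

37.1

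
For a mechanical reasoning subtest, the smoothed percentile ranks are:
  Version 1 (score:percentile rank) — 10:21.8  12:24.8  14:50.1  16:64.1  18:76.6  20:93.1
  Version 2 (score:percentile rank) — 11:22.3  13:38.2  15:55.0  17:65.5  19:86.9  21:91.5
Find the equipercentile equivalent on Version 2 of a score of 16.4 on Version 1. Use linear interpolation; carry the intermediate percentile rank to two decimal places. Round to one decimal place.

PR of 16.4 on Version 1: 64.1 + (16.4 − 16)/(18 − 16) × (76.6 − 64.1) = 66.60
On Version 2, PR 66.60 falls between score 17 (PR 65.5) and 19 (PR 86.9).
Interpolate: 17 + (66.60 − 65.5)/(86.9 − 65.5) × (19 − 17) = 17.1

17.1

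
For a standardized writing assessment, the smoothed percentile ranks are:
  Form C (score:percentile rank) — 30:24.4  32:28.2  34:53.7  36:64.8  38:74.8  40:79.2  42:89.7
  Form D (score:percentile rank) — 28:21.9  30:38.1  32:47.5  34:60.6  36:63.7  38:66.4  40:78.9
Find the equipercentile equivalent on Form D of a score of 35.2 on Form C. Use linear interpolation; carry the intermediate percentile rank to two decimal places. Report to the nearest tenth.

34.0

PR of 35.2 on Form C: 53.7 + (35.2 − 34)/(36 − 34) × (64.8 − 53.7) = 60.36
On Form D, PR 60.36 falls between score 32 (PR 47.5) and 34 (PR 60.6).
Interpolate: 32 + (60.36 − 47.5)/(60.6 − 47.5) × (34 − 32) = 34.0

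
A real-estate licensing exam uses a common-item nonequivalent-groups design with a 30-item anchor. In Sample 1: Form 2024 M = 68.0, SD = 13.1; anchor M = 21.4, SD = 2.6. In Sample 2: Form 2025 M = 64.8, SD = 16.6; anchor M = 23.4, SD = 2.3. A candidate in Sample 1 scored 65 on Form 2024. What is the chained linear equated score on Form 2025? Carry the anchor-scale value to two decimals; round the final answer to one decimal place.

Form 2024 → anchor (Sample 1): v = (2.6/13.1)(65 − 68.0) + 21.4 = 20.80
anchor → Form 2025 (Sample 2): y = (16.6/2.3)(20.80 − 23.4) + 64.8 = 46.0

46.0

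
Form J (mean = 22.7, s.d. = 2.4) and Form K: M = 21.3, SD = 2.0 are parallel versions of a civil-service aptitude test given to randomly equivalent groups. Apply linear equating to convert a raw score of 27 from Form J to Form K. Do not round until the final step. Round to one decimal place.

24.9

Linear equating: y = (SD_Y/SD_X)(x − M_X) + M_Y
y = (2.0/2.4)(27 − 22.7) + 21.3
y = 0.833333 × 4.3 + 21.3 = 3.5833 + 21.3 = 24.9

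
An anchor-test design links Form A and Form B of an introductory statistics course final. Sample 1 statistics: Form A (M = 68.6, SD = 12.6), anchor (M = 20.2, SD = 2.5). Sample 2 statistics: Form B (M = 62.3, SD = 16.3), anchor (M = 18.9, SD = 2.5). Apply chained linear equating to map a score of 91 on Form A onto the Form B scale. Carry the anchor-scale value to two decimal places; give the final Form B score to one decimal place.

Form A → anchor (Sample 1): v = (2.5/12.6)(91 − 68.6) + 20.2 = 24.64
anchor → Form B (Sample 2): y = (16.3/2.5)(24.64 − 18.9) + 62.3 = 99.7

99.7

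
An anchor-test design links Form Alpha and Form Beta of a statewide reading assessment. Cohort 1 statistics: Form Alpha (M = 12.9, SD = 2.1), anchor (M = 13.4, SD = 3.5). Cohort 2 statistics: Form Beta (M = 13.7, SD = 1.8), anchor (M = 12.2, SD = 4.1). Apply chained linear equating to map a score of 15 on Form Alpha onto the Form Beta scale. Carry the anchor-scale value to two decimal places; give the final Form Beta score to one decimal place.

Form Alpha → anchor (Cohort 1): v = (3.5/2.1)(15 − 12.9) + 13.4 = 16.90
anchor → Form Beta (Cohort 2): y = (1.8/4.1)(16.90 − 12.2) + 13.7 = 15.8

15.8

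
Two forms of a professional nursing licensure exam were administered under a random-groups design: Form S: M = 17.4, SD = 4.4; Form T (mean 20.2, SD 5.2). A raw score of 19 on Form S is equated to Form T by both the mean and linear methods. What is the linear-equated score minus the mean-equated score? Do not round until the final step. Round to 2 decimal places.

0.29

Mean-equated: 19 + (20.2 − 17.4) = 21.80
Linear-equated: (5.2/4.4)(19 − 17.4) + 20.2 = 22.091
Difference = 22.091 − 21.80 = 0.29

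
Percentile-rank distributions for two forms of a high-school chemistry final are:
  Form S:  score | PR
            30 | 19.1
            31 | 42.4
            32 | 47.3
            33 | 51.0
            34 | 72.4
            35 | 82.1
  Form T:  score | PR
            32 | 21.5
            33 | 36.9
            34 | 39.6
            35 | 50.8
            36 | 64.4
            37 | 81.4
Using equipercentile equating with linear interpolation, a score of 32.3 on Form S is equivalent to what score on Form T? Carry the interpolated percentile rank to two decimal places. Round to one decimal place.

34.8

PR of 32.3 on Form S: 47.3 + (32.3 − 32)/(33 − 32) × (51.0 − 47.3) = 48.41
On Form T, PR 48.41 falls between score 34 (PR 39.6) and 35 (PR 50.8).
Interpolate: 34 + (48.41 − 39.6)/(50.8 − 39.6) × (35 − 34) = 34.8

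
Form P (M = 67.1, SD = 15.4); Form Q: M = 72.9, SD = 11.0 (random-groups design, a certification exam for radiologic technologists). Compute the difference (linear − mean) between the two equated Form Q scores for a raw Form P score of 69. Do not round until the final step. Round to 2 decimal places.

-0.54

Mean-equated: 69 + (72.9 − 67.1) = 74.80
Linear-equated: (11.0/15.4)(69 − 67.1) + 72.9 = 74.257
Difference = 74.257 − 74.80 = -0.54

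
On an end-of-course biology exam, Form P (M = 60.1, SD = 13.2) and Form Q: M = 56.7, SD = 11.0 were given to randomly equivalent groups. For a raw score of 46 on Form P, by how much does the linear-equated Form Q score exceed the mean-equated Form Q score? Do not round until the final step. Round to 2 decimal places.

2.35

Mean-equated: 46 + (56.7 − 60.1) = 42.60
Linear-equated: (11.0/13.2)(46 − 60.1) + 56.7 = 44.950
Difference = 44.950 − 42.60 = 2.35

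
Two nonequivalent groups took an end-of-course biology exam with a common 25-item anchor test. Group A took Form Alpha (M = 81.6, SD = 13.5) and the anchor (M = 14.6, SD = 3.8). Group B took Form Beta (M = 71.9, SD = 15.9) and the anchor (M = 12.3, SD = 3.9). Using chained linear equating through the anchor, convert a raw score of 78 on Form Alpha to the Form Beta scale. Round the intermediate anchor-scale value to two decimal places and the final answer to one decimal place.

77.2

Form Alpha → anchor (Group A): v = (3.8/13.5)(78 − 81.6) + 14.6 = 13.59
anchor → Form Beta (Group B): y = (15.9/3.9)(13.59 − 12.3) + 71.9 = 77.2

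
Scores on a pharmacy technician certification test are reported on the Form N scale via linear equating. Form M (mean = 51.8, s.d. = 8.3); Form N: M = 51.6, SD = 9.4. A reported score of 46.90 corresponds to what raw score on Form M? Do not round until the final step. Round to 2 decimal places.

Invert y = (SD_Y/SD_X)(x − M_X) + M_Y:
x = (SD_X/SD_Y)(y − M_Y) + M_X = (8.3/9.4)(46.90 − 51.6) + 51.8
x = 0.882979 × -4.700 + 51.8 = 47.65

47.65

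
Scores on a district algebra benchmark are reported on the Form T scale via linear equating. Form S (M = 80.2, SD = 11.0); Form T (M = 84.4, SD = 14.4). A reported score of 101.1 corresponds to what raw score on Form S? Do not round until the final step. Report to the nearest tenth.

Invert y = (SD_Y/SD_X)(x − M_X) + M_Y:
x = (SD_X/SD_Y)(y − M_Y) + M_X = (11.0/14.4)(101.1 − 84.4) + 80.2
x = 0.763889 × 16.700 + 80.2 = 93.0

93.0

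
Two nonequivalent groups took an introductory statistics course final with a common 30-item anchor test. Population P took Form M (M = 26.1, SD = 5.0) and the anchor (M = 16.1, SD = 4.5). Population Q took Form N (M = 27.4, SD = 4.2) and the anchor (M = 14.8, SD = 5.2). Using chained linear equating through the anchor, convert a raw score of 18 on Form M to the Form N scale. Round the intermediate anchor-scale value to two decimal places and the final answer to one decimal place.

22.6

Form M → anchor (Population P): v = (4.5/5.0)(18 − 26.1) + 16.1 = 8.81
anchor → Form N (Population Q): y = (4.2/5.2)(8.81 − 14.8) + 27.4 = 22.6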